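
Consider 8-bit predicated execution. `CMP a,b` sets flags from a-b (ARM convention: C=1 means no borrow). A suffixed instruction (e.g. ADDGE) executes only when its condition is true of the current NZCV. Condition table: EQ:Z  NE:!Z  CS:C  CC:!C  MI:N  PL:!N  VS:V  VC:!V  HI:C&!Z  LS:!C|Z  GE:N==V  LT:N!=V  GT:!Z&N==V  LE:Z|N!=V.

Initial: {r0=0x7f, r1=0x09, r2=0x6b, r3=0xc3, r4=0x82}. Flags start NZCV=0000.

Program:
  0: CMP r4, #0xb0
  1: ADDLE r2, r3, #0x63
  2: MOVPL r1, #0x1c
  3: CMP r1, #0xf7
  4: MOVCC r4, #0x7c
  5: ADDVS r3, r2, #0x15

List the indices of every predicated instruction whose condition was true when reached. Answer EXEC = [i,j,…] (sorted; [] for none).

EXEC = [1,4]

0: ✓ CMP  NZCV=1000
1: ✓ ADDLE  r2←0x26
2: · MOVPL
3: ✓ CMP  NZCV=0000
4: ✓ MOVCC  r4←0x7c
5: · ADDVS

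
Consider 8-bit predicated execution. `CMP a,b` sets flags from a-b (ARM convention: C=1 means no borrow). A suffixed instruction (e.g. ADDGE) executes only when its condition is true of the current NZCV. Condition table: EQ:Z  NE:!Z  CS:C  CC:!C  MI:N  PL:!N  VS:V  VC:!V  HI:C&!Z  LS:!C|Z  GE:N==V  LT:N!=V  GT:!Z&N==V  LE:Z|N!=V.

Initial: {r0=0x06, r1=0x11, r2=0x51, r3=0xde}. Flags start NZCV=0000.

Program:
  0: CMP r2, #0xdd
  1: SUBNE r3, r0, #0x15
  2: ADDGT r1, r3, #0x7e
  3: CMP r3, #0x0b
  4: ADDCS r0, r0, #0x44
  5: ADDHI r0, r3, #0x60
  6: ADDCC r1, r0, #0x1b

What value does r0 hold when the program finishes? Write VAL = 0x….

VAL = 0x51

[0] flags=0000 → (cmp)
[1] flags=0000 NE?T → r3=0xf1
[2] flags=0000 GT?T → r1=0x6f
[3] flags=1010 → (cmp)
[4] flags=1010 CS?T → r0=0x4a
[5] flags=1010 HI?T → r0=0x51
[6] flags=1010 CC?F → skip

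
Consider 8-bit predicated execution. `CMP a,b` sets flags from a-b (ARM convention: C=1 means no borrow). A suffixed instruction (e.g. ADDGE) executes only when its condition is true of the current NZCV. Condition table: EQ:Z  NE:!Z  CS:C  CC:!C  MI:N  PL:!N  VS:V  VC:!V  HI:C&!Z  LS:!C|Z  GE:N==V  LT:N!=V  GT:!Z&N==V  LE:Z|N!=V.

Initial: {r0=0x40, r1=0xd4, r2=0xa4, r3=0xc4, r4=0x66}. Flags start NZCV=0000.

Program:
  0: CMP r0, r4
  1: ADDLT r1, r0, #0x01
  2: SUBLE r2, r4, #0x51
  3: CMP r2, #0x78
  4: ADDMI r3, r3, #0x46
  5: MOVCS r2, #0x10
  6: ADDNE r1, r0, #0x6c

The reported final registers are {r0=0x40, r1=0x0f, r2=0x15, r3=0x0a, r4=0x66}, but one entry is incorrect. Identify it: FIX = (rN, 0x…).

FIX = (r1, 0xac)

0: ✓ CMP  NZCV=1000
1: ✓ ADDLT  r1←0x41
2: ✓ SUBLE  r2←0x15
3: ✓ CMP  NZCV=1000
4: ✓ ADDMI  r3←0x0a
5: · MOVCS
6: ✓ ADDNE  r1←0xac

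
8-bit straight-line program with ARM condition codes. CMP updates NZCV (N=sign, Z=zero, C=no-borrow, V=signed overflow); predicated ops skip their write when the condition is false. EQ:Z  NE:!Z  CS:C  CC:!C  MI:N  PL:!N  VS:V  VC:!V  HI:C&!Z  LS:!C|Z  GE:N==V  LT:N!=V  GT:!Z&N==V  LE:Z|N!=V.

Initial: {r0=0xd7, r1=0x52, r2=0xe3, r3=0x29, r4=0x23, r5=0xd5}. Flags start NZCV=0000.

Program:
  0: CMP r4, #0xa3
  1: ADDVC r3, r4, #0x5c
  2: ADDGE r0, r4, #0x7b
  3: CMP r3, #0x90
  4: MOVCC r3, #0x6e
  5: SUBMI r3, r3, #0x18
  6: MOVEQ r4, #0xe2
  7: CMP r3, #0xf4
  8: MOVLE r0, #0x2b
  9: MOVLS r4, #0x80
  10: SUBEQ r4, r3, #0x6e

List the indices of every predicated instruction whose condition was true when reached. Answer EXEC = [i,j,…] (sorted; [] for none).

[0] flags=1001 → (cmp)
[1] flags=1001 VC?F → skip
[2] flags=1001 GE?T → r0=0x9e
[3] flags=1001 → (cmp)
[4] flags=1001 CC?T → r3=0x6e
[5] flags=1001 MI?T → r3=0x56
[6] flags=1001 EQ?F → skip
[7] flags=0000 → (cmp)
[8] flags=0000 LE?F → skip
[9] flags=0000 LS?T → r4=0x80
[10] flags=0000 EQ?F → skip

EXEC = [2,4,5,9]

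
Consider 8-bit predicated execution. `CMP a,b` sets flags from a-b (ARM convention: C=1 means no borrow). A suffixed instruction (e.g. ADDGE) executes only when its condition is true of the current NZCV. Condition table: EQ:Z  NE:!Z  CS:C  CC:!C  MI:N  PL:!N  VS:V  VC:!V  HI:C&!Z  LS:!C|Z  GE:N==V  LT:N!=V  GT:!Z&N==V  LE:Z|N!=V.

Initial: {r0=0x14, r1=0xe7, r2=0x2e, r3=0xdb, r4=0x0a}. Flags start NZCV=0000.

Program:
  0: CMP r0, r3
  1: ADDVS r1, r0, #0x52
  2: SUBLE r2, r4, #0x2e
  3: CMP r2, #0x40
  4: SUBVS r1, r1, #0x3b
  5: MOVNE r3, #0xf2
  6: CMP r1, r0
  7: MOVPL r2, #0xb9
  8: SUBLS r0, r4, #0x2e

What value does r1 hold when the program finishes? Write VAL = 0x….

0: ✓ CMP  NZCV=0000
1: · ADDVS
2: · SUBLE
3: ✓ CMP  NZCV=1000
4: · SUBVS
5: ✓ MOVNE  r3←0xf2
6: ✓ CMP  NZCV=1010
7: · MOVPL
8: · SUBLS

VAL = 0xe7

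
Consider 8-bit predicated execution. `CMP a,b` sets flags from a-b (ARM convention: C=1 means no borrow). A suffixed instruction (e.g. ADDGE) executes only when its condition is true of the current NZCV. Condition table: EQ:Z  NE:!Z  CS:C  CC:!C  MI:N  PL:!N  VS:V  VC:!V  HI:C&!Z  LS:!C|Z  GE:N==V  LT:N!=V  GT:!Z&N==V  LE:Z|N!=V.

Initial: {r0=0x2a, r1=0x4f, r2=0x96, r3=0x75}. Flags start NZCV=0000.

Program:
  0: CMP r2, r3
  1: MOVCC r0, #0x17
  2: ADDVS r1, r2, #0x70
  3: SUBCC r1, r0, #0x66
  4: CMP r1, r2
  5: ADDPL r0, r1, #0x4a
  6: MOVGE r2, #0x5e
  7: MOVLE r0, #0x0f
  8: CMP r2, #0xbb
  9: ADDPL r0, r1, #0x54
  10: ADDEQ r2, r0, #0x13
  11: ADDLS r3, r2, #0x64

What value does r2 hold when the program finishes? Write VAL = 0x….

[0] flags=0011 → (cmp)
[1] flags=0011 CC?F → skip
[2] flags=0011 VS?T → r1=0x06
[3] flags=0011 CC?F → skip
[4] flags=0000 → (cmp)
[5] flags=0000 PL?T → r0=0x50
[6] flags=0000 GE?T → r2=0x5e
[7] flags=0000 LE?F → skip
[8] flags=1001 → (cmp)
[9] flags=1001 PL?F → skip
[10] flags=1001 EQ?F → skip
[11] flags=1001 LS?T → r3=0xc2

VAL = 0x5e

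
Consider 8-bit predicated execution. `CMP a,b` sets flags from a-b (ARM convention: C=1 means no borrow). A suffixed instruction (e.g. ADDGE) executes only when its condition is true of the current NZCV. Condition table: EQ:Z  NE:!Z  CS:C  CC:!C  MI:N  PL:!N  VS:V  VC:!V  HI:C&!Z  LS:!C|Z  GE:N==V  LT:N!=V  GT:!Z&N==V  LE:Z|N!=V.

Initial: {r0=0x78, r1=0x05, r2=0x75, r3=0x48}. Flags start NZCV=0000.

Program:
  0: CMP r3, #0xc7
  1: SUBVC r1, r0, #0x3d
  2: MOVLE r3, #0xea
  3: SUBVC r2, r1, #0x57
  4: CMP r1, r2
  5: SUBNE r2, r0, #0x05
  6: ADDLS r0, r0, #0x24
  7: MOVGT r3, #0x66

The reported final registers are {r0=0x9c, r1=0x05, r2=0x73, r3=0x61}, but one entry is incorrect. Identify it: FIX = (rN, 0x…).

[0] flags=1001 → (cmp)
[1] flags=1001 VC?F → skip
[2] flags=1001 LE?F → skip
[3] flags=1001 VC?F → skip
[4] flags=1000 → (cmp)
[5] flags=1000 NE?T → r2=0x73
[6] flags=1000 LS?T → r0=0x9c
[7] flags=1000 GT?F → skip

FIX = (r3, 0x48)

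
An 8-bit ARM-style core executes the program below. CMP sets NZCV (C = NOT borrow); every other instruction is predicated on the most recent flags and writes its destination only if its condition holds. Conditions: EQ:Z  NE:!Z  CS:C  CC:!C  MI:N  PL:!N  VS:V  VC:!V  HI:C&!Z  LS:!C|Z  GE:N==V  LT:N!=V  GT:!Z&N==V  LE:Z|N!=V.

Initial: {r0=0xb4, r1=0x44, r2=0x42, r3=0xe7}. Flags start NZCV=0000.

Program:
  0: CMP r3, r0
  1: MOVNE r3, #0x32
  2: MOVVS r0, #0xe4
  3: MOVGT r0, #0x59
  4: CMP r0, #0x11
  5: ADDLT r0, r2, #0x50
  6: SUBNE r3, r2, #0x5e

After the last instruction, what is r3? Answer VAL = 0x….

VAL = 0xe4

0: ✓ CMP  NZCV=0010
1: ✓ MOVNE  r3←0x32
2: · MOVVS
3: ✓ MOVGT  r0←0x59
4: ✓ CMP  NZCV=0010
5: · ADDLT
6: ✓ SUBNE  r3←0xe4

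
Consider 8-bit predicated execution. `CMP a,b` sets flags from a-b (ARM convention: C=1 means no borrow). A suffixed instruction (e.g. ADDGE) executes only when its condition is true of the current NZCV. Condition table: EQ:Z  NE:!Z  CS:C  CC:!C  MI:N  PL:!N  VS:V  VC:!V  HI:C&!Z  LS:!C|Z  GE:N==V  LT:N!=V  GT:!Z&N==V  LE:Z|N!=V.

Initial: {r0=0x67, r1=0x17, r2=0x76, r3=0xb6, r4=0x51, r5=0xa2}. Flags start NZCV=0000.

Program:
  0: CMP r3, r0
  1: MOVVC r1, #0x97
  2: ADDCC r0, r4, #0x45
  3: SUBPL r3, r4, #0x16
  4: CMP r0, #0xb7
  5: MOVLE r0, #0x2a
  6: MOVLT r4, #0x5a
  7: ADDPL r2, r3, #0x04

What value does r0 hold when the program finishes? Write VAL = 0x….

VAL = 0x67

0: ✓ CMP  NZCV=0011
1: · MOVVC
2: · ADDCC
3: ✓ SUBPL  r3←0x3b
4: ✓ CMP  NZCV=1001
5: · MOVLE
6: · MOVLT
7: · ADDPL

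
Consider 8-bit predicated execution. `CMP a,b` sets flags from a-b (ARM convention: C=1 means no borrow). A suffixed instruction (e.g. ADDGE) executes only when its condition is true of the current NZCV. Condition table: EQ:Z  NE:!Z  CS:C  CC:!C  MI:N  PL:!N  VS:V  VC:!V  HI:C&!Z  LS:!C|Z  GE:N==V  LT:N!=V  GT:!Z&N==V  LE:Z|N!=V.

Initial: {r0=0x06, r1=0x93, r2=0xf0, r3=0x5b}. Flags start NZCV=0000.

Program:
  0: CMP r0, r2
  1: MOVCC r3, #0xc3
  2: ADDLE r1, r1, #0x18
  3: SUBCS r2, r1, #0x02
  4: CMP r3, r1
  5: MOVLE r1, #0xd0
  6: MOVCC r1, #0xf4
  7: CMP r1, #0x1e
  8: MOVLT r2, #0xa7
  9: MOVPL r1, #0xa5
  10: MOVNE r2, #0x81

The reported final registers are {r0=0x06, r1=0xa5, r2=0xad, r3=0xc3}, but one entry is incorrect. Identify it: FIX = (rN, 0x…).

FIX = (r2, 0x81)

[0] flags=0000 → (cmp)
[1] flags=0000 CC?T → r3=0xc3
[2] flags=0000 LE?F → skip
[3] flags=0000 CS?F → skip
[4] flags=0010 → (cmp)
[5] flags=0010 LE?F → skip
[6] flags=0010 CC?F → skip
[7] flags=0011 → (cmp)
[8] flags=0011 LT?T → r2=0xa7
[9] flags=0011 PL?T → r1=0xa5
[10] flags=0011 NE?T → r2=0x81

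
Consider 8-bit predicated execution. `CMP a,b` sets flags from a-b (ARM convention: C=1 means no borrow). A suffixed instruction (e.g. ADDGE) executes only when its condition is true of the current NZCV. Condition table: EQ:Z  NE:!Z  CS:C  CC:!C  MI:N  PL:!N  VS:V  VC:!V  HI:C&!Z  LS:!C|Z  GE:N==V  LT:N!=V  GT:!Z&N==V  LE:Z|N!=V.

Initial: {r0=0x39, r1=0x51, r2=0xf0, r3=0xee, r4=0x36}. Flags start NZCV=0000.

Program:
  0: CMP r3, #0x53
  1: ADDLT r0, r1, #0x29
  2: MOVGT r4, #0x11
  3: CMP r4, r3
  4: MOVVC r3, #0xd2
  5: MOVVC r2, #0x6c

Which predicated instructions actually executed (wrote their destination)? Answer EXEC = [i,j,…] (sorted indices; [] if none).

EXEC = [1,4,5]

[0] flags=1010 → (cmp)
[1] flags=1010 LT?T → r0=0x7a
[2] flags=1010 GT?F → skip
[3] flags=0000 → (cmp)
[4] flags=0000 VC?T → r3=0xd2
[5] flags=0000 VC?T → r2=0x6c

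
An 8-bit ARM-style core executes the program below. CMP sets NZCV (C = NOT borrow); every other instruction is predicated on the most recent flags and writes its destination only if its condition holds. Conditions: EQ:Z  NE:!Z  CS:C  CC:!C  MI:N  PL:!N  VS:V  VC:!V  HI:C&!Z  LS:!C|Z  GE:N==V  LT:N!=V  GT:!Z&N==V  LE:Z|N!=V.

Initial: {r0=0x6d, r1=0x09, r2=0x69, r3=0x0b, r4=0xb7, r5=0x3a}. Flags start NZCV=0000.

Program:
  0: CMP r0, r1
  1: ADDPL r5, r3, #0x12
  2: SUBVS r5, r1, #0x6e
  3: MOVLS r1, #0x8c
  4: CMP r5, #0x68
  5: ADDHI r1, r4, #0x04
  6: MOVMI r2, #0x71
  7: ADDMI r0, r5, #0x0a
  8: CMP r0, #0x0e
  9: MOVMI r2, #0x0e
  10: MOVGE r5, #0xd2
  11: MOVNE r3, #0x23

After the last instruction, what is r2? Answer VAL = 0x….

VAL = 0x71

0: ✓ CMP  NZCV=0010
1: ✓ ADDPL  r5←0x1d
2: · SUBVS
3: · MOVLS
4: ✓ CMP  NZCV=1000
5: · ADDHI
6: ✓ MOVMI  r2←0x71
7: ✓ ADDMI  r0←0x27
8: ✓ CMP  NZCV=0010
9: · MOVMI
10: ✓ MOVGE  r5←0xd2
11: ✓ MOVNE  r3←0x23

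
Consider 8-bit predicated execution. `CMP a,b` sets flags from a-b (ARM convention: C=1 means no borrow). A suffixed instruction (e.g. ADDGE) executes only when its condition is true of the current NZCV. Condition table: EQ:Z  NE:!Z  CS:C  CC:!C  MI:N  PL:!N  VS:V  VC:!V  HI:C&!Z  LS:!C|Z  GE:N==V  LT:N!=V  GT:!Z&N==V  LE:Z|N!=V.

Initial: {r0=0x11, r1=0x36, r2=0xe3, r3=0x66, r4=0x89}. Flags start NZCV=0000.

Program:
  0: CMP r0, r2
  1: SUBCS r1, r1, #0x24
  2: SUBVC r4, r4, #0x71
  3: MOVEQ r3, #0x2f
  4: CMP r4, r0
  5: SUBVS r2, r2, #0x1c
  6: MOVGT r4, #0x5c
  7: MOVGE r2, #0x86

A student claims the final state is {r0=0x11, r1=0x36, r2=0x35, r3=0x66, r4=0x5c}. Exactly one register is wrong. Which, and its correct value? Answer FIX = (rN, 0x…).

0: ✓ CMP  NZCV=0000
1: · SUBCS
2: ✓ SUBVC  r4←0x18
3: · MOVEQ
4: ✓ CMP  NZCV=0010
5: · SUBVS
6: ✓ MOVGT  r4←0x5c
7: ✓ MOVGE  r2←0x86

FIX = (r2, 0x86)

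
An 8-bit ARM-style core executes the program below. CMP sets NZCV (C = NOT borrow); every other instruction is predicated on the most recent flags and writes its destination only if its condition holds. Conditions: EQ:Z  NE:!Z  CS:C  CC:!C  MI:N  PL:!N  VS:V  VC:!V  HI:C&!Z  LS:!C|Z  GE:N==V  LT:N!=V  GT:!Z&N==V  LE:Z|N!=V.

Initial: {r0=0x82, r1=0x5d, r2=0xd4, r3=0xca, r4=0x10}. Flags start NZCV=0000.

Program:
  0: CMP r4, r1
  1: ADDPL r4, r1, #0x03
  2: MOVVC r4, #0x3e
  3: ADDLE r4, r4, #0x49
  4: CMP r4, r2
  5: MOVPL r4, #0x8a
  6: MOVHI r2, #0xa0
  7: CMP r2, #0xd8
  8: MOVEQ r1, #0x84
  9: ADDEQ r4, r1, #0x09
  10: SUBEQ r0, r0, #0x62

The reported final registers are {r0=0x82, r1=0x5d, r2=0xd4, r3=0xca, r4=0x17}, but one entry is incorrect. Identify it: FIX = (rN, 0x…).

[0] flags=1000 → (cmp)
[1] flags=1000 PL?F → skip
[2] flags=1000 VC?T → r4=0x3e
[3] flags=1000 LE?T → r4=0x87
[4] flags=1000 → (cmp)
[5] flags=1000 PL?F → skip
[6] flags=1000 HI?F → skip
[7] flags=1000 → (cmp)
[8] flags=1000 EQ?F → skip
[9] flags=1000 EQ?F → skip
[10] flags=1000 EQ?F → skip

FIX = (r4, 0x87)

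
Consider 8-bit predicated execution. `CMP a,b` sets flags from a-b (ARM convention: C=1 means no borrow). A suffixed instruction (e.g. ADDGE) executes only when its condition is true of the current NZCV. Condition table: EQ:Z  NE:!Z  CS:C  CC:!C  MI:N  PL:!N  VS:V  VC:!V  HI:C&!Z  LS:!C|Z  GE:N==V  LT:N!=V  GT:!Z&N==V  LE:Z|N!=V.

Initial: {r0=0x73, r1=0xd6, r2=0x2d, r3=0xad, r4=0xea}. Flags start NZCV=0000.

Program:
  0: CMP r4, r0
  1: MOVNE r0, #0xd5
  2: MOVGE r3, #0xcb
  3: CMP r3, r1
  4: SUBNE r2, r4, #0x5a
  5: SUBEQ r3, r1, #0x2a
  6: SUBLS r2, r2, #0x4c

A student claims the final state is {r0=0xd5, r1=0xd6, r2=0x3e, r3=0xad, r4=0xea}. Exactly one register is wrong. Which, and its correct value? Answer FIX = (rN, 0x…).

[0] flags=0011 → (cmp)
[1] flags=0011 NE?T → r0=0xd5
[2] flags=0011 GE?F → skip
[3] flags=1000 → (cmp)
[4] flags=1000 NE?T → r2=0x90
[5] flags=1000 EQ?F → skip
[6] flags=1000 LS?T → r2=0x44

FIX = (r2, 0x44)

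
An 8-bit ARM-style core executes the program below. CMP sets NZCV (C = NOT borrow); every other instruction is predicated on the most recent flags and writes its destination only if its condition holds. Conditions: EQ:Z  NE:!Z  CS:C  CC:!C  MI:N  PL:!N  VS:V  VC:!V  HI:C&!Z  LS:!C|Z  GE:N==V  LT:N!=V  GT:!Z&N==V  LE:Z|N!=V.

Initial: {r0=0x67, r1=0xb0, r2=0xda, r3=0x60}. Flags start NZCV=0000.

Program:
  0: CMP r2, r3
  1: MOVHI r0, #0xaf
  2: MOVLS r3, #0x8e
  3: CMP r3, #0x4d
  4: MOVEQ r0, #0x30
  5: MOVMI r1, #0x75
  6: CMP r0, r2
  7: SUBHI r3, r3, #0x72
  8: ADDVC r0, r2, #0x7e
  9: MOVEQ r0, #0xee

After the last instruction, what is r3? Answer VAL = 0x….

[0] flags=0011 → (cmp)
[1] flags=0011 HI?T → r0=0xaf
[2] flags=0011 LS?F → skip
[3] flags=0010 → (cmp)
[4] flags=0010 EQ?F → skip
[5] flags=0010 MI?F → skip
[6] flags=1000 → (cmp)
[7] flags=1000 HI?F → skip
[8] flags=1000 VC?T → r0=0x58
[9] flags=1000 EQ?F → skip

VAL = 0x60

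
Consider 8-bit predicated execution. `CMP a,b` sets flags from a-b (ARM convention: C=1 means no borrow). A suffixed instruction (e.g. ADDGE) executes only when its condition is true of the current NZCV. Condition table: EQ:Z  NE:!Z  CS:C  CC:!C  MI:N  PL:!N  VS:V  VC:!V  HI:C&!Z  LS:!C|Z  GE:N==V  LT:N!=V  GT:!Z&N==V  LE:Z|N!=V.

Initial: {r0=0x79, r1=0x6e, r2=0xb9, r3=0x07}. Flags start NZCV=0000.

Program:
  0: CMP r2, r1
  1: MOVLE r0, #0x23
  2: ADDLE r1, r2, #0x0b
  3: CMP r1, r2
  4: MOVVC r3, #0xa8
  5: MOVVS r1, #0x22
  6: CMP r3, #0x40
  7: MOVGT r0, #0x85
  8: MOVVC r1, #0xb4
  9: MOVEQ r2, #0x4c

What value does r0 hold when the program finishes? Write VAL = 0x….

[0] flags=0011 → (cmp)
[1] flags=0011 LE?T → r0=0x23
[2] flags=0011 LE?T → r1=0xc4
[3] flags=0010 → (cmp)
[4] flags=0010 VC?T → r3=0xa8
[5] flags=0010 VS?F → skip
[6] flags=0011 → (cmp)
[7] flags=0011 GT?F → skip
[8] flags=0011 VC?F → skip
[9] flags=0011 EQ?F → skip

VAL = 0x23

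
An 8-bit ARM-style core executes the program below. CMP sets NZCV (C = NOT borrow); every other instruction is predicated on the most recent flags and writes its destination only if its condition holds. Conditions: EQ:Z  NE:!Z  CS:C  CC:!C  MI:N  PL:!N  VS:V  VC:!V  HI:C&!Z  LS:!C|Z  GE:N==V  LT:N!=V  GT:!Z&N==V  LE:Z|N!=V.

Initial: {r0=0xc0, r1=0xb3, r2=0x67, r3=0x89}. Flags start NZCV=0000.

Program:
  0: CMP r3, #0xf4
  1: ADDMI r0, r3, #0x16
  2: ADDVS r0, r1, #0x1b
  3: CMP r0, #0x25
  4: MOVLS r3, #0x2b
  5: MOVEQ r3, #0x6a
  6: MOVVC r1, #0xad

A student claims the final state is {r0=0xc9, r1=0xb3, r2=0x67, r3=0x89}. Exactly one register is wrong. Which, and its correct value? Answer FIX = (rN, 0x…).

0: ✓ CMP  NZCV=1000
1: ✓ ADDMI  r0←0x9f
2: · ADDVS
3: ✓ CMP  NZCV=0011
4: · MOVLS
5: · MOVEQ
6: · MOVVC

FIX = (r0, 0x9f)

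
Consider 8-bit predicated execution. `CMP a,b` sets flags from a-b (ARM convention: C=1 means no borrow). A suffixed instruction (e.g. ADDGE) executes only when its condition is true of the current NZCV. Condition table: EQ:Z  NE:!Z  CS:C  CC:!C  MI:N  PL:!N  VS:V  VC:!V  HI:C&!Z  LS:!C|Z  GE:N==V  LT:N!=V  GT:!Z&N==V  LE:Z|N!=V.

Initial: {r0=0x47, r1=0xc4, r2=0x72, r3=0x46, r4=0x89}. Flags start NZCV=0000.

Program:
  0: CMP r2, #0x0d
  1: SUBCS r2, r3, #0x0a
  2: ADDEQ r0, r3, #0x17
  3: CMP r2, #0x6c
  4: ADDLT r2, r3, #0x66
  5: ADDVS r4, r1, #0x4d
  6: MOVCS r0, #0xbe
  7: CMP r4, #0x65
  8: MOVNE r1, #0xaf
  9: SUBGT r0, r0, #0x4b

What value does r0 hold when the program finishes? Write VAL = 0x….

[0] flags=0010 → (cmp)
[1] flags=0010 CS?T → r2=0x3c
[2] flags=0010 EQ?F → skip
[3] flags=1000 → (cmp)
[4] flags=1000 LT?T → r2=0xac
[5] flags=1000 VS?F → skip
[6] flags=1000 CS?F → skip
[7] flags=0011 → (cmp)
[8] flags=0011 NE?T → r1=0xaf
[9] flags=0011 GT?F → skip

VAL = 0x47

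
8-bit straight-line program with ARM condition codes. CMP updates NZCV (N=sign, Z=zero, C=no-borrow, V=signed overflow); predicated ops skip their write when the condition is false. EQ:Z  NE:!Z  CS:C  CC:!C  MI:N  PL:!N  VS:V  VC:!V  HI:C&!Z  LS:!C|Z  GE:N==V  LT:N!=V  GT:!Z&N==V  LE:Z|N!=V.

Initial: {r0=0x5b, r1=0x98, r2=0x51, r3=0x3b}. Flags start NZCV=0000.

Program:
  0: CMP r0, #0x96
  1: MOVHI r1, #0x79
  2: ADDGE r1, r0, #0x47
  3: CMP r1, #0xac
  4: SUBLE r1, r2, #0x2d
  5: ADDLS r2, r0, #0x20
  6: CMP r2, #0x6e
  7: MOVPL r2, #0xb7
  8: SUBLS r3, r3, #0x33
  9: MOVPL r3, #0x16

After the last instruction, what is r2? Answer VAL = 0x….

VAL = 0xb7

0: ✓ CMP  NZCV=1001
1: · MOVHI
2: ✓ ADDGE  r1←0xa2
3: ✓ CMP  NZCV=1000
4: ✓ SUBLE  r1←0x24
5: ✓ ADDLS  r2←0x7b
6: ✓ CMP  NZCV=0010
7: ✓ MOVPL  r2←0xb7
8: · SUBLS
9: ✓ MOVPL  r3←0x16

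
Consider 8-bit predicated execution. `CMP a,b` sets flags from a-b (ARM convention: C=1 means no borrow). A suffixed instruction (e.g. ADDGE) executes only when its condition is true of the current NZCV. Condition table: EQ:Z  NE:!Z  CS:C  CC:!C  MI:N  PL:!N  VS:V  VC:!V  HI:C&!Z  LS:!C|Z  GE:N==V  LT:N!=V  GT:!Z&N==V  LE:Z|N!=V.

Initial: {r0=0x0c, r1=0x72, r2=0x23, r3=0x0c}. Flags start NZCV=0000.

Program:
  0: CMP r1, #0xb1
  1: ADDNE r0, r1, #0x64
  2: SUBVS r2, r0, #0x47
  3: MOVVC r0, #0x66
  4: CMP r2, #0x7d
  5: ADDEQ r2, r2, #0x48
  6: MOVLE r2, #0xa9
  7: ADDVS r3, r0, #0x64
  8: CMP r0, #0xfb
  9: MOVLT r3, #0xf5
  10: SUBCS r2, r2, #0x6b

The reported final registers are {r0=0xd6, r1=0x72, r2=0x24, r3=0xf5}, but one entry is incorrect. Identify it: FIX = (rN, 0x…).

FIX = (r2, 0xa9)

[0] flags=1001 → (cmp)
[1] flags=1001 NE?T → r0=0xd6
[2] flags=1001 VS?T → r2=0x8f
[3] flags=1001 VC?F → skip
[4] flags=0011 → (cmp)
[5] flags=0011 EQ?F → skip
[6] flags=0011 LE?T → r2=0xa9
[7] flags=0011 VS?T → r3=0x3a
[8] flags=1000 → (cmp)
[9] flags=1000 LT?T → r3=0xf5
[10] flags=1000 CS?F → skip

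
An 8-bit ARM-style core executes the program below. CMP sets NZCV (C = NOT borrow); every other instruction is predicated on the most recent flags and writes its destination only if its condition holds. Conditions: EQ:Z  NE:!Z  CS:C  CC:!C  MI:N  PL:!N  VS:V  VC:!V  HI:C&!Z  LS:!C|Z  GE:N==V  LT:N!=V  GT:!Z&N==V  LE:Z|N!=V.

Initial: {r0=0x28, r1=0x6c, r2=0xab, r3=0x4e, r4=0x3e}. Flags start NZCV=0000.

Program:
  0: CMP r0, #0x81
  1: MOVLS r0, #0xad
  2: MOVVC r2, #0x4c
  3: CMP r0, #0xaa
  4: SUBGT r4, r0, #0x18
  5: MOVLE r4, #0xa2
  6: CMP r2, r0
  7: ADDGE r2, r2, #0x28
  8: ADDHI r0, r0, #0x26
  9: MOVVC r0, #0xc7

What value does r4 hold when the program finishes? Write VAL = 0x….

[0] flags=1001 → (cmp)
[1] flags=1001 LS?T → r0=0xad
[2] flags=1001 VC?F → skip
[3] flags=0010 → (cmp)
[4] flags=0010 GT?T → r4=0x95
[5] flags=0010 LE?F → skip
[6] flags=1000 → (cmp)
[7] flags=1000 GE?F → skip
[8] flags=1000 HI?F → skip
[9] flags=1000 VC?T → r0=0xc7

VAL = 0x95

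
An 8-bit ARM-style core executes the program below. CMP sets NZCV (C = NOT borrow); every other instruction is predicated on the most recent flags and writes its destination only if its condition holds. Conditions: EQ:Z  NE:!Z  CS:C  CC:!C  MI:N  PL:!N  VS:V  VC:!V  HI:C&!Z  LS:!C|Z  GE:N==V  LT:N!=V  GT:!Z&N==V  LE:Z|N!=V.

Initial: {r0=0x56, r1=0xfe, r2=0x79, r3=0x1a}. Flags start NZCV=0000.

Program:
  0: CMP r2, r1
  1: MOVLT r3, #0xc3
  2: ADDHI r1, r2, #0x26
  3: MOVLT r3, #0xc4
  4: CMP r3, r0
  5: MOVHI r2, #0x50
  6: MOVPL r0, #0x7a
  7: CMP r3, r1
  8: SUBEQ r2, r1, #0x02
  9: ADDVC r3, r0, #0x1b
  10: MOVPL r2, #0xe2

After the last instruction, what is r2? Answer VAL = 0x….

0: ✓ CMP  NZCV=0000
1: · MOVLT
2: · ADDHI
3: · MOVLT
4: ✓ CMP  NZCV=1000
5: · MOVHI
6: · MOVPL
7: ✓ CMP  NZCV=0000
8: · SUBEQ
9: ✓ ADDVC  r3←0x71
10: ✓ MOVPL  r2←0xe2

VAL = 0xe2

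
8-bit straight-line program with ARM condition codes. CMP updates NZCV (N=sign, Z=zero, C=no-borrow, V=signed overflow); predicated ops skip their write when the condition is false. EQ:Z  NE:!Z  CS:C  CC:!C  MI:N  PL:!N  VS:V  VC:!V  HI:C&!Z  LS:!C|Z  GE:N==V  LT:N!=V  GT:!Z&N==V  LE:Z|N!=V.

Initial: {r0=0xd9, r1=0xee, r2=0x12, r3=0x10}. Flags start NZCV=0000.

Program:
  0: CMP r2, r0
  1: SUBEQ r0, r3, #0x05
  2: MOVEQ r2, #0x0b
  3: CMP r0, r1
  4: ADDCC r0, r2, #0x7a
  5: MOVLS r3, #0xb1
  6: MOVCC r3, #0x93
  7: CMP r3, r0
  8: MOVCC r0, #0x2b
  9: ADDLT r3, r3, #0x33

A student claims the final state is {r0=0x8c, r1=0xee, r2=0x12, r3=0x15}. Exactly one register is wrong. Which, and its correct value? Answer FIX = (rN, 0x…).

0: ✓ CMP  NZCV=0000
1: · SUBEQ
2: · MOVEQ
3: ✓ CMP  NZCV=1000
4: ✓ ADDCC  r0←0x8c
5: ✓ MOVLS  r3←0xb1
6: ✓ MOVCC  r3←0x93
7: ✓ CMP  NZCV=0010
8: · MOVCC
9: · ADDLT

FIX = (r3, 0x93)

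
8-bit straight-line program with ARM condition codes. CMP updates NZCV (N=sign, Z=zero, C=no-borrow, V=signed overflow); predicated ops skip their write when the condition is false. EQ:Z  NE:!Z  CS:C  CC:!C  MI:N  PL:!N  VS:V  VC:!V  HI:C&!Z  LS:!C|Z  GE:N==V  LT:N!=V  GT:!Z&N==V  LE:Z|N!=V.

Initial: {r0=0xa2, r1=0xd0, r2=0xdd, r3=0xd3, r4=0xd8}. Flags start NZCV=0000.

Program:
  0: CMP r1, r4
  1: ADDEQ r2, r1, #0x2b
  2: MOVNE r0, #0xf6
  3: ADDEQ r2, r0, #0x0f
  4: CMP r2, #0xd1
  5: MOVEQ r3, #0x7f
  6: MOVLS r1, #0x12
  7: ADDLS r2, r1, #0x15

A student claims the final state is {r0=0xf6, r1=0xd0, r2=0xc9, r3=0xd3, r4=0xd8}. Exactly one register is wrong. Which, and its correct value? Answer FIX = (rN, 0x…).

0: ✓ CMP  NZCV=1000
1: · ADDEQ
2: ✓ MOVNE  r0←0xf6
3: · ADDEQ
4: ✓ CMP  NZCV=0010
5: · MOVEQ
6: · MOVLS
7: · ADDLS

FIX = (r2, 0xdd)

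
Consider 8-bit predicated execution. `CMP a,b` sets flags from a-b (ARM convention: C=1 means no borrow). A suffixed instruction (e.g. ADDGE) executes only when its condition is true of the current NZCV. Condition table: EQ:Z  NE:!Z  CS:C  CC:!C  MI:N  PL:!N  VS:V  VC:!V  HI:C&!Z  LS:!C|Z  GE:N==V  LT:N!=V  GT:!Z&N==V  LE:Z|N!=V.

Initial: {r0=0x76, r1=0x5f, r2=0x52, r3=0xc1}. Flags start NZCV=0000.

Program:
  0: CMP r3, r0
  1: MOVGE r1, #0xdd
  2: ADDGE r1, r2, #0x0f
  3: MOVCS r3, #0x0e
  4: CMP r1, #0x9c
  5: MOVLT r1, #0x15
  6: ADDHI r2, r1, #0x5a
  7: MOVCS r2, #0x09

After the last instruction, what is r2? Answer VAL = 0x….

[0] flags=0011 → (cmp)
[1] flags=0011 GE?F → skip
[2] flags=0011 GE?F → skip
[3] flags=0011 CS?T → r3=0x0e
[4] flags=1001 → (cmp)
[5] flags=1001 LT?F → skip
[6] flags=1001 HI?F → skip
[7] flags=1001 CS?F → skip

VAL = 0x52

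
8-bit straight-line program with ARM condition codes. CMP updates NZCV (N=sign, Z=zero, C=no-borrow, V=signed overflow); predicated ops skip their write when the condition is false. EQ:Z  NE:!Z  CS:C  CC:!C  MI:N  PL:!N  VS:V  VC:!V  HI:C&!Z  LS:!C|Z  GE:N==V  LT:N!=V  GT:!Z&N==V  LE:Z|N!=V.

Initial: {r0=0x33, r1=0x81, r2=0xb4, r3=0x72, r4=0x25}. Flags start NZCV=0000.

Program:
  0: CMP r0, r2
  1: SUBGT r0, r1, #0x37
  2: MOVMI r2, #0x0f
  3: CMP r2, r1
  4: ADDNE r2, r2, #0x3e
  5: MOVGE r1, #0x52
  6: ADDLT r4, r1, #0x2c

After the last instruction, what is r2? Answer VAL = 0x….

VAL = 0xf2

[0] flags=0000 → (cmp)
[1] flags=0000 GT?T → r0=0x4a
[2] flags=0000 MI?F → skip
[3] flags=0010 → (cmp)
[4] flags=0010 NE?T → r2=0xf2
[5] flags=0010 GE?T → r1=0x52
[6] flags=0010 LT?F → skip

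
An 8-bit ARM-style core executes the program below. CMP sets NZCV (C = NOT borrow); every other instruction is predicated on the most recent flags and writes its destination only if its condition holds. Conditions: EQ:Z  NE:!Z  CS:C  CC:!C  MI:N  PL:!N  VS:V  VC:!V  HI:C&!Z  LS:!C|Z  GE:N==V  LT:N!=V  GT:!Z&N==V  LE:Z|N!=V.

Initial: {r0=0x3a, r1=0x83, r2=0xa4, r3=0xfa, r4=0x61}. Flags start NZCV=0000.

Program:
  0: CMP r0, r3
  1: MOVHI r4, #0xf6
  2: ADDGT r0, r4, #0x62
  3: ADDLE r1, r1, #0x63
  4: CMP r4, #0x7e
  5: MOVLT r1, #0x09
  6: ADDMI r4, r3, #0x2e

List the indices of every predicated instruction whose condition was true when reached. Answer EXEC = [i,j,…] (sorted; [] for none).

EXEC = [2,5,6]

[0] flags=0000 → (cmp)
[1] flags=0000 HI?F → skip
[2] flags=0000 GT?T → r0=0xc3
[3] flags=0000 LE?F → skip
[4] flags=1000 → (cmp)
[5] flags=1000 LT?T → r1=0x09
[6] flags=1000 MI?T → r4=0x28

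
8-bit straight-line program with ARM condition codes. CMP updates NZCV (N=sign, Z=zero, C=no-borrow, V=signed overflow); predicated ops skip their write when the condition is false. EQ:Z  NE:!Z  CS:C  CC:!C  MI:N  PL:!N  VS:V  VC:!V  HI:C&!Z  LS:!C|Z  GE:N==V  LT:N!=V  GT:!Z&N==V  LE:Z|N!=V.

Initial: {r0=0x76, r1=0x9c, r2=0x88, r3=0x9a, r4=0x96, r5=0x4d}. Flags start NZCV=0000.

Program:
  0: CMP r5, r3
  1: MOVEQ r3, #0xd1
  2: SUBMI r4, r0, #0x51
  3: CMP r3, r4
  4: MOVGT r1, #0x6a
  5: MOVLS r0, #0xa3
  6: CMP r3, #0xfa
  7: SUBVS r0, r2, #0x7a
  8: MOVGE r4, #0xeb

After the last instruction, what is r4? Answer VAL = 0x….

[0] flags=1001 → (cmp)
[1] flags=1001 EQ?F → skip
[2] flags=1001 MI?T → r4=0x25
[3] flags=0011 → (cmp)
[4] flags=0011 GT?F → skip
[5] flags=0011 LS?F → skip
[6] flags=1000 → (cmp)
[7] flags=1000 VS?F → skip
[8] flags=1000 GE?F → skip

VAL = 0x25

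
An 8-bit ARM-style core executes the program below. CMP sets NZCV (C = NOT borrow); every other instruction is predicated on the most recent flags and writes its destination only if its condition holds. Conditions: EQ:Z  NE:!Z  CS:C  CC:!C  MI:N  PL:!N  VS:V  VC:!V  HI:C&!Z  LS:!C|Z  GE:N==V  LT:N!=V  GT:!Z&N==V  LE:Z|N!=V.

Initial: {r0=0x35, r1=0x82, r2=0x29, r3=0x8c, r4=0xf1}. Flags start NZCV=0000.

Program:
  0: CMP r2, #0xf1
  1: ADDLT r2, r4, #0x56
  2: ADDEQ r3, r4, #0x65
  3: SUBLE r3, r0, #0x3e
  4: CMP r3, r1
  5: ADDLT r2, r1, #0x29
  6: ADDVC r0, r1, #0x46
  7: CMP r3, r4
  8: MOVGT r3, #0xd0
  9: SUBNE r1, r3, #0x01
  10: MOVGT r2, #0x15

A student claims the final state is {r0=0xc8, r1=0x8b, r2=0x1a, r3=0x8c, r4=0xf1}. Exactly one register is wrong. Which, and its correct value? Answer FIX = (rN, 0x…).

FIX = (r2, 0x29)

0: ✓ CMP  NZCV=0000
1: · ADDLT
2: · ADDEQ
3: · SUBLE
4: ✓ CMP  NZCV=0010
5: · ADDLT
6: ✓ ADDVC  r0←0xc8
7: ✓ CMP  NZCV=1000
8: · MOVGT
9: ✓ SUBNE  r1←0x8b
10: · MOVGT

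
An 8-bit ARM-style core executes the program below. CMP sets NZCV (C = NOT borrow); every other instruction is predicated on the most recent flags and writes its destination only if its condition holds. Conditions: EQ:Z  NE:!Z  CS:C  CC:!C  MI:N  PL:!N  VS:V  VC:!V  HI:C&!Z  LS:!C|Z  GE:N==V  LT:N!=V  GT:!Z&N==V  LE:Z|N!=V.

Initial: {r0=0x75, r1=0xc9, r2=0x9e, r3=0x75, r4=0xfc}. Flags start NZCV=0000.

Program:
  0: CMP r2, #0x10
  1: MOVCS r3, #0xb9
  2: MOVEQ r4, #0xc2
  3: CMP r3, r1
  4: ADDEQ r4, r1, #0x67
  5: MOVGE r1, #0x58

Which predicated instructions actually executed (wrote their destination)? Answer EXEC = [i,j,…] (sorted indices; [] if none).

EXEC = [1]

0: ✓ CMP  NZCV=1010
1: ✓ MOVCS  r3←0xb9
2: · MOVEQ
3: ✓ CMP  NZCV=1000
4: · ADDEQ
5: · MOVGE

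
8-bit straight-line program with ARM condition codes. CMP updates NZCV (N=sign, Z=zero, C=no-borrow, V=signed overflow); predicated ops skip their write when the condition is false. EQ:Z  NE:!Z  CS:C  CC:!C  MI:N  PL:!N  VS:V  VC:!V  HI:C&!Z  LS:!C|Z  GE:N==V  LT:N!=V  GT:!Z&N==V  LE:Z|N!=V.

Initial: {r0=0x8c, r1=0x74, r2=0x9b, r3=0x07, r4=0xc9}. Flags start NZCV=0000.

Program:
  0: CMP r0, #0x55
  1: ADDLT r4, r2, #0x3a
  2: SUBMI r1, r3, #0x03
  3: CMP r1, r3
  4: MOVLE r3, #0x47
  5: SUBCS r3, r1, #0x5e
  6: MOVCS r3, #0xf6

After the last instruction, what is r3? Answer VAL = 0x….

0: ✓ CMP  NZCV=0011
1: ✓ ADDLT  r4←0xd5
2: · SUBMI
3: ✓ CMP  NZCV=0010
4: · MOVLE
5: ✓ SUBCS  r3←0x16
6: ✓ MOVCS  r3←0xf6

VAL = 0xf6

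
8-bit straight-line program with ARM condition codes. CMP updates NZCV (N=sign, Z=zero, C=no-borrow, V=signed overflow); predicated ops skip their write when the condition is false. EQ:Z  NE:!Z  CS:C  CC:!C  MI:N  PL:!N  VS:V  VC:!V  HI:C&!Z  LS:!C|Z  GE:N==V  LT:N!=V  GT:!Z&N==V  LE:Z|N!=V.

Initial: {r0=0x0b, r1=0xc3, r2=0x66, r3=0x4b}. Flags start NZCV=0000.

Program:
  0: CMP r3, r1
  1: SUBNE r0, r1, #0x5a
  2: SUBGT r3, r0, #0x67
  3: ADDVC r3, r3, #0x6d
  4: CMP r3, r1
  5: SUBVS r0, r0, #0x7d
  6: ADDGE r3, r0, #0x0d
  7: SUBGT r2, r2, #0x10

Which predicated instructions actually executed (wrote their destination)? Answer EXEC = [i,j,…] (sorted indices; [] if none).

EXEC = [1,2,6,7]

[0] flags=1001 → (cmp)
[1] flags=1001 NE?T → r0=0x69
[2] flags=1001 GT?T → r3=0x02
[3] flags=1001 VC?F → skip
[4] flags=0000 → (cmp)
[5] flags=0000 VS?F → skip
[6] flags=0000 GE?T → r3=0x76
[7] flags=0000 GT?T → r2=0x56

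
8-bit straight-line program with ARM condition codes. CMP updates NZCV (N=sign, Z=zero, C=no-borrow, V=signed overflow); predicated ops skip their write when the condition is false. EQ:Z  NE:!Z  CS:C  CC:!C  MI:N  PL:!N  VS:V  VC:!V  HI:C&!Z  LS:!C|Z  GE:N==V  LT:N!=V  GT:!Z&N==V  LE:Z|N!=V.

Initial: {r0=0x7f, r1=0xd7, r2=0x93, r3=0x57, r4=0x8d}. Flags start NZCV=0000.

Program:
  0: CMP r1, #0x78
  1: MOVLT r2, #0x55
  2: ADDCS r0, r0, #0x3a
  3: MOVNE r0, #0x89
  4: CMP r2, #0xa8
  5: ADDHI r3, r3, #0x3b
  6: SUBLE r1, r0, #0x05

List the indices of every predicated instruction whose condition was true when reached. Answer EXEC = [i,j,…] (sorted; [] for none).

EXEC = [1,2,3]

0: ✓ CMP  NZCV=0011
1: ✓ MOVLT  r2←0x55
2: ✓ ADDCS  r0←0xb9
3: ✓ MOVNE  r0←0x89
4: ✓ CMP  NZCV=1001
5: · ADDHI
6: · SUBLE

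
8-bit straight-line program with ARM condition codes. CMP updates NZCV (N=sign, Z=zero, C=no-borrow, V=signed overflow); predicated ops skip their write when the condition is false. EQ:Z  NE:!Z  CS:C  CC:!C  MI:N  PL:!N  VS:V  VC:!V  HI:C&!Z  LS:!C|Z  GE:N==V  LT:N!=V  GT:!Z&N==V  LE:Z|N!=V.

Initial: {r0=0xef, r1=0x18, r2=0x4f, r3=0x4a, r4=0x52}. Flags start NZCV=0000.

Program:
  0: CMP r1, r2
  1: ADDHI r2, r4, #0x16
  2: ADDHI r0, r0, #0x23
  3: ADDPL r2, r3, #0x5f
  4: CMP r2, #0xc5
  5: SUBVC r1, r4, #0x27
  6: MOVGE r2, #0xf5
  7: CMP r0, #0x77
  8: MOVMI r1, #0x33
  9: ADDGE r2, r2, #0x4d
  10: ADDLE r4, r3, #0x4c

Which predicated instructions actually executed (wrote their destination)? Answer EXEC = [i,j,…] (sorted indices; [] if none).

[0] flags=1000 → (cmp)
[1] flags=1000 HI?F → skip
[2] flags=1000 HI?F → skip
[3] flags=1000 PL?F → skip
[4] flags=1001 → (cmp)
[5] flags=1001 VC?F → skip
[6] flags=1001 GE?T → r2=0xf5
[7] flags=0011 → (cmp)
[8] flags=0011 MI?F → skip
[9] flags=0011 GE?F → skip
[10] flags=0011 LE?T → r4=0x96

EXEC = [6,10]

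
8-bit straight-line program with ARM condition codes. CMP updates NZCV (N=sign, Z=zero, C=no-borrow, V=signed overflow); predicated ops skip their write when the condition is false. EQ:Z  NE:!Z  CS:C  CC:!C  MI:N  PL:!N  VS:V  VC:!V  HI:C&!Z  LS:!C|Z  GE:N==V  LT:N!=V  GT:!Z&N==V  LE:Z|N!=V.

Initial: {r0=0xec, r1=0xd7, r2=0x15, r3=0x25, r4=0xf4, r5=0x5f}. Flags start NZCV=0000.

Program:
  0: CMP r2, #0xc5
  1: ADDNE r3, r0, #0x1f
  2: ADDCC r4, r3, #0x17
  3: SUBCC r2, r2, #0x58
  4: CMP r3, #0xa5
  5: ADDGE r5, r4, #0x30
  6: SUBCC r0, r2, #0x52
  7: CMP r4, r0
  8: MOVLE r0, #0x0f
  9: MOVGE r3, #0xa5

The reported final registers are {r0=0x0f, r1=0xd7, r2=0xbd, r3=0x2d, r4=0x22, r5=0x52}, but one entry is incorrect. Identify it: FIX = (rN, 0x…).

0: ✓ CMP  NZCV=0000
1: ✓ ADDNE  r3←0x0b
2: ✓ ADDCC  r4←0x22
3: ✓ SUBCC  r2←0xbd
4: ✓ CMP  NZCV=0000
5: ✓ ADDGE  r5←0x52
6: ✓ SUBCC  r0←0x6b
7: ✓ CMP  NZCV=1000
8: ✓ MOVLE  r0←0x0f
9: · MOVGE

FIX = (r3, 0x0b)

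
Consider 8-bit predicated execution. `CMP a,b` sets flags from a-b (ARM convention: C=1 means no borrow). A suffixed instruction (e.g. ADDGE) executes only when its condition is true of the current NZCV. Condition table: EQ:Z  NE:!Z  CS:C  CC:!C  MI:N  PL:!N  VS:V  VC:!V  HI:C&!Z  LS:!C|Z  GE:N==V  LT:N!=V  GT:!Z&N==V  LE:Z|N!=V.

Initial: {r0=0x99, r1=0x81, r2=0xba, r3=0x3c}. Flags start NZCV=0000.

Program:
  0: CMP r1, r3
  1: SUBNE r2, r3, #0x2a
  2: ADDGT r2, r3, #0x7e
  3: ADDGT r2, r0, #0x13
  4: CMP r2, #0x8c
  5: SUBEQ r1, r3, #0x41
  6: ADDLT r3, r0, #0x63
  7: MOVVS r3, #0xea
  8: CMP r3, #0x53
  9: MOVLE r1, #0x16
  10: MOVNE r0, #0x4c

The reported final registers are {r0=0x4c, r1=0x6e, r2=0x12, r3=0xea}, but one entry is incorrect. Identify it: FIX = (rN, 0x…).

0: ✓ CMP  NZCV=0011
1: ✓ SUBNE  r2←0x12
2: · ADDGT
3: · ADDGT
4: ✓ CMP  NZCV=1001
5: · SUBEQ
6: · ADDLT
7: ✓ MOVVS  r3←0xea
8: ✓ CMP  NZCV=1010
9: ✓ MOVLE  r1←0x16
10: ✓ MOVNE  r0←0x4c

FIX = (r1, 0x16)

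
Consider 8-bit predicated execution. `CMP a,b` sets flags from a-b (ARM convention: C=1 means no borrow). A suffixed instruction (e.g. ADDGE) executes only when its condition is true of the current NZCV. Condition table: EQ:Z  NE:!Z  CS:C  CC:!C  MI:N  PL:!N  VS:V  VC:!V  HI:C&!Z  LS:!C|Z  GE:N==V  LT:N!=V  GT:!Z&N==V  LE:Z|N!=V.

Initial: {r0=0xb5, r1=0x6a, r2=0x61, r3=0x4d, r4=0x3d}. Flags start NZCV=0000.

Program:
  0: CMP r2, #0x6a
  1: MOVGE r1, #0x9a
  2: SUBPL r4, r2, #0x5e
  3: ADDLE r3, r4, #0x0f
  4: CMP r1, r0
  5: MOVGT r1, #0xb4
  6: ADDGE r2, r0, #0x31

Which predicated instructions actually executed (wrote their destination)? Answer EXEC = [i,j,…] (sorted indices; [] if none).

EXEC = [3,5,6]

[0] flags=1000 → (cmp)
[1] flags=1000 GE?F → skip
[2] flags=1000 PL?F → skip
[3] flags=1000 LE?T → r3=0x4c
[4] flags=1001 → (cmp)
[5] flags=1001 GT?T → r1=0xb4
[6] flags=1001 GE?T → r2=0xe6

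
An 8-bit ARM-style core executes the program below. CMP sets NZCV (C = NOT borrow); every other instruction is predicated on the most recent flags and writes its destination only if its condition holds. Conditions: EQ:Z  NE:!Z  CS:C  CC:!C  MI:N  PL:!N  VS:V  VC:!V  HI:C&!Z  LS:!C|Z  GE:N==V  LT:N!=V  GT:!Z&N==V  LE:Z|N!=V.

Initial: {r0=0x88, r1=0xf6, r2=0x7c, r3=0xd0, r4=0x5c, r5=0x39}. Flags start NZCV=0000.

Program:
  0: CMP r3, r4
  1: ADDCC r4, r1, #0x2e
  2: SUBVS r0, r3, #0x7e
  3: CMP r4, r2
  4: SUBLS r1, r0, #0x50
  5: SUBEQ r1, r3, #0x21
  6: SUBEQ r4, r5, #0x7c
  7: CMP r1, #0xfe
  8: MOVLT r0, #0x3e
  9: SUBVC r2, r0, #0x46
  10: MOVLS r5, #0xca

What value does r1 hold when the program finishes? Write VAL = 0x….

[0] flags=0011 → (cmp)
[1] flags=0011 CC?F → skip
[2] flags=0011 VS?T → r0=0x52
[3] flags=1000 → (cmp)
[4] flags=1000 LS?T → r1=0x02
[5] flags=1000 EQ?F → skip
[6] flags=1000 EQ?F → skip
[7] flags=0000 → (cmp)
[8] flags=0000 LT?F → skip
[9] flags=0000 VC?T → r2=0x0c
[10] flags=0000 LS?T → r5=0xca

VAL = 0x02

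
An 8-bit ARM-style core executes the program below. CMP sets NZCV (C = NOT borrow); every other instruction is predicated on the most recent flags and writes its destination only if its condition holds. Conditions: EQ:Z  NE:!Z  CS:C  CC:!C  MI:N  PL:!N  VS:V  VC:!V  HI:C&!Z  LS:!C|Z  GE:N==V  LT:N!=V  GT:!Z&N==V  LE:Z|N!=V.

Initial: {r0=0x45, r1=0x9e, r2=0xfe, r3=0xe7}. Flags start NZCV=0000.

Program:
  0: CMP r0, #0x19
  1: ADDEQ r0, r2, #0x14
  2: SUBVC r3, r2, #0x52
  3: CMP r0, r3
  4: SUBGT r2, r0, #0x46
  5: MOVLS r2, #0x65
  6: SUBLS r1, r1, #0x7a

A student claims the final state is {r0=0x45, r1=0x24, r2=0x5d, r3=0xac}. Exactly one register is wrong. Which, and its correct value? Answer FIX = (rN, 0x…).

FIX = (r2, 0x65)

0: ✓ CMP  NZCV=0010
1: · ADDEQ
2: ✓ SUBVC  r3←0xac
3: ✓ CMP  NZCV=1001
4: ✓ SUBGT  r2←0xff
5: ✓ MOVLS  r2←0x65
6: ✓ SUBLS  r1←0x24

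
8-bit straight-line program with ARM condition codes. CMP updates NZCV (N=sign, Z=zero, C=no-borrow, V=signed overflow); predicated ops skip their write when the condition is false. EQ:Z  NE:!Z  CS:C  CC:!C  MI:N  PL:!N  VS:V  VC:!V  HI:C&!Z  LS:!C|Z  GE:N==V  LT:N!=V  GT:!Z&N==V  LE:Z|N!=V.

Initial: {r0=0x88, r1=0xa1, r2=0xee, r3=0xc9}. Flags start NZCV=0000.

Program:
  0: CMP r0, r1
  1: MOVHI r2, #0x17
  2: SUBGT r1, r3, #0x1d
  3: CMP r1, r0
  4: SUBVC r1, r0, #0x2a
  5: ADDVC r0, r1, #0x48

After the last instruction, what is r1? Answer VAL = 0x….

VAL = 0x5e

0: ✓ CMP  NZCV=1000
1: · MOVHI
2: · SUBGT
3: ✓ CMP  NZCV=0010
4: ✓ SUBVC  r1←0x5e
5: ✓ ADDVC  r0←0xa6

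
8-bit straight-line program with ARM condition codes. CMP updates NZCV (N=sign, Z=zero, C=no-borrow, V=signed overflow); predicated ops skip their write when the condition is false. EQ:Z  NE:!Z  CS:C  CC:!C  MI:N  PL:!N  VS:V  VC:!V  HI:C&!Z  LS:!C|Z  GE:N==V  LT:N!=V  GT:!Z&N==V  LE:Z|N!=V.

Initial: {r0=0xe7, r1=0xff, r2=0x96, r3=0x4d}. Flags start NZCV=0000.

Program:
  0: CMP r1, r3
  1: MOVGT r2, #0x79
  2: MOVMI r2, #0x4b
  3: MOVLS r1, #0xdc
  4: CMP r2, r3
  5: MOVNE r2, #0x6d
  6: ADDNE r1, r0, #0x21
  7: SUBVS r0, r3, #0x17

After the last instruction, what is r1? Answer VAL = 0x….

VAL = 0x08

[0] flags=1010 → (cmp)
[1] flags=1010 GT?F → skip
[2] flags=1010 MI?T → r2=0x4b
[3] flags=1010 LS?F → skip
[4] flags=1000 → (cmp)
[5] flags=1000 NE?T → r2=0x6d
[6] flags=1000 NE?T → r1=0x08
[7] flags=1000 VS?F → skip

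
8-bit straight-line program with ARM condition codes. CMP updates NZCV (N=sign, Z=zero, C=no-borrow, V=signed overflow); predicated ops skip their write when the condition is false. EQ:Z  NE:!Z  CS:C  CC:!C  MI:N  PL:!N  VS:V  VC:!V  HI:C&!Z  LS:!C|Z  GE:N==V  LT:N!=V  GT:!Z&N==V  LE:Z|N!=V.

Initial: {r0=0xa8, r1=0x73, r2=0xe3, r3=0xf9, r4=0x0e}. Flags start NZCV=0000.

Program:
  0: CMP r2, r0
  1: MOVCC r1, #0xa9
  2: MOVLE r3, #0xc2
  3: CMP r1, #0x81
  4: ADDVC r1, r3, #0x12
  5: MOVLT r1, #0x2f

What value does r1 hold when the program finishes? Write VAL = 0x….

VAL = 0x73

0: ✓ CMP  NZCV=0010
1: · MOVCC
2: · MOVLE
3: ✓ CMP  NZCV=1001
4: · ADDVC
5: · MOVLT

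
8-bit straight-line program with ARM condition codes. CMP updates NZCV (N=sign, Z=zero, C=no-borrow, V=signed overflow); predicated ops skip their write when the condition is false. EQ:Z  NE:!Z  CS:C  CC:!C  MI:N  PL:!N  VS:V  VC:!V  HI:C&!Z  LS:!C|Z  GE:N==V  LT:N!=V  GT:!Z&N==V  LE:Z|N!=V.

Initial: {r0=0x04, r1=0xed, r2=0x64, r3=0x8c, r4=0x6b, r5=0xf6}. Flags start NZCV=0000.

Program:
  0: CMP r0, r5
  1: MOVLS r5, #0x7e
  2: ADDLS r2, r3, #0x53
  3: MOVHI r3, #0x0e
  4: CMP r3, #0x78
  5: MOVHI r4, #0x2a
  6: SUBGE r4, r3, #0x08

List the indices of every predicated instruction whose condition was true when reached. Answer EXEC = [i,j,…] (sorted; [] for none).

EXEC = [1,2,5]

[0] flags=0000 → (cmp)
[1] flags=0000 LS?T → r5=0x7e
[2] flags=0000 LS?T → r2=0xdf
[3] flags=0000 HI?F → skip
[4] flags=0011 → (cmp)
[5] flags=0011 HI?T → r4=0x2a
[6] flags=0011 GE?F → skip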